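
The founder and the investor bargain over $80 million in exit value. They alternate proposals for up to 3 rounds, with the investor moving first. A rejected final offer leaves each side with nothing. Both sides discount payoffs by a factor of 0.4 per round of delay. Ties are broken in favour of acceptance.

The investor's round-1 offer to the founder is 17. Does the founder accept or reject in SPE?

Round 3 (the investor proposes): the founder will accept anything ≥ 0, so the investor offers 0 and keeps 80.
Round 2 (the founder proposes): the investor can get 80 next round, worth 0.4 × 80 = 32 now. The founder offers 32 and keeps 80 − 32 = 48.
So by rejecting in round 1, the founder gets 48 next round, worth 0.4 × 48 = 19.2 now.
Offer 17 < 19.2, so the founder rejects.

Reject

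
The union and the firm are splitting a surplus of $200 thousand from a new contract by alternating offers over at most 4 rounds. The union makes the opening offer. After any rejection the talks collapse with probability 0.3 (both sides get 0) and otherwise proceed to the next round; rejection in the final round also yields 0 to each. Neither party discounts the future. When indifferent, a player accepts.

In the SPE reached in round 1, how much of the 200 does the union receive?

89.4

By backward induction:
Round 4 (the firm proposes): rejection yields 0 for the union; the firm offers 0 and keeps 200.
Round 3 (the union proposes): rejecting gives the firm an expected 0.7 × 200 = 140, so the union offers 140, keeping 60.
Round 2 (the firm proposes): rejecting gives the union an expected 0.7 × 60 = 42; the firm offers that and keeps 158.
Round 1 (the union proposes): rejecting gives the firm an expected 0.7 × 158 = 110.6, so the union offers 110.6, keeping 89.4.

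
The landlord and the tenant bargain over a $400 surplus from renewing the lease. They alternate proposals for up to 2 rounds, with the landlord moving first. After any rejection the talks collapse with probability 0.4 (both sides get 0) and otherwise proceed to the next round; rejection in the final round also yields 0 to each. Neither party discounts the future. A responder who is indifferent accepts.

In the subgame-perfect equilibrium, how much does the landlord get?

Round 2 (the tenant proposes): the landlord will accept anything ≥ 0, so the tenant offers 0 and keeps 400.
Round 1 (the landlord proposes): rejecting gives the tenant an expected 0.6 × 400 = 240; the landlord offers that and keeps 160.

160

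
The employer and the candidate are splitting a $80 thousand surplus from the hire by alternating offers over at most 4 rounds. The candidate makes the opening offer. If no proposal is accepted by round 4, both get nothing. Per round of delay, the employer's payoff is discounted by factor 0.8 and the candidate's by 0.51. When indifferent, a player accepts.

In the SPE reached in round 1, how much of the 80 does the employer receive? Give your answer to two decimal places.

57.47

Round 4 (the employer proposes): rejection yields 0 for the candidate; the employer offers 0 and keeps 80.
Round 3 (the candidate proposes): the employer can get 80 next round, worth 0.8 × 80 = 64 now; the candidate offers that and keeps 16.
Round 2 (the employer proposes): the candidate can get 16 next round, worth 0.51 × 16 = 8.16 now, so the employer offers 8.16, keeping 71.84.
Round 1 (the candidate proposes): the employer can get 71.84 next round, worth 0.8 × 71.84 = 57.472 now; the candidate offers that and keeps 22.528.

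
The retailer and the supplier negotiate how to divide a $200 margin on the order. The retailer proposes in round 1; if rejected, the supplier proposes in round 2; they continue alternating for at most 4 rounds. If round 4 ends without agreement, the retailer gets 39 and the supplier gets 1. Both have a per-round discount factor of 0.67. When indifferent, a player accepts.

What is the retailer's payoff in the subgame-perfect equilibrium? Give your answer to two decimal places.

107.36

Round 4 (the supplier proposes): the retailer gets 39 if talks fail, so the supplier offers 39 and keeps 161.
Round 3 (the retailer proposes): the supplier can get 161 next round, worth 0.67 × 161 = 107.87 now, so the retailer offers 107.87, keeping 92.13.
Round 2 (the supplier proposes): the retailer can get 92.13 next round, worth 0.67 × 92.13 = 61.7271 now, so the supplier offers 61.7271, keeping 138.2729.
Round 1 (the retailer proposes): the supplier can get 138.2729 next round, worth 0.67 × 138.2729 = 92.642843 now; the retailer offers that and keeps 107.357157.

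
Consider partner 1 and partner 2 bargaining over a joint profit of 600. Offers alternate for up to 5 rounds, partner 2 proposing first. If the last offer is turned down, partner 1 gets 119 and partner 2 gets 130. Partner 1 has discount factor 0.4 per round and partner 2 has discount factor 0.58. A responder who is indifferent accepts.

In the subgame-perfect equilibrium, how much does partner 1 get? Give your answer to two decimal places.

130.59

Round 5 (partner 2 proposes): partner 1 gets 119 if talks fail, so partner 2 offers 119 and keeps 481.
Round 4 (partner 1 proposes): partner 2 can get 481 next round, worth 0.58 × 481 = 278.98 now. Partner 1 offers 278.98 and keeps 600 − 278.98 = 321.02.
Round 3 (partner 2 proposes): partner 1 can get 321.02 next round, worth 0.4 × 321.02 = 128.408 now; partner 2 offers that and keeps 471.592.
Round 2 (partner 1 proposes): partner 2 can get 471.592 next round, worth 0.58 × 471.592 = 273.52336 now; partner 1 offers that and keeps 326.47664.
Round 1 (partner 2 proposes): partner 1 can get 326.47664 next round, worth 0.4 × 326.47664 = 130.590656 now; partner 2 offers that and keeps 469.409344.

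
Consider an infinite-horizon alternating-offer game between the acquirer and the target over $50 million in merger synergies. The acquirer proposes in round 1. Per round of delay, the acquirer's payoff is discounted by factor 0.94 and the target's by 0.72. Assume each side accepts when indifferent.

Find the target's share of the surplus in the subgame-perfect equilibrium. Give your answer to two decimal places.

6.68

Let x be the acquirer's share when the acquirer proposes and y be the target's share when the target proposes.
The target accepts iff offered ≥ 0.72·y, so x = 50 − 0.72y. Symmetrically y = 50 − 0.94x.
Substituting: x = 50 − 0.72(50 − 0.94x), giving x(1 − 0.94·0.72) = 50(1 − 0.72).
So x = 50 × 0.28 / 0.3232 ≈ 43.3168, and the target receives 50 − x ≈ 6.6832.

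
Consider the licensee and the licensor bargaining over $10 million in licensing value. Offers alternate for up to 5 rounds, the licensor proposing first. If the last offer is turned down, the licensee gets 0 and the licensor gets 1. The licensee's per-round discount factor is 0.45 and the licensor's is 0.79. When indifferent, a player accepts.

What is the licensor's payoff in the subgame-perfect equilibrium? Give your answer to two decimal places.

8.72

Round 5 (the licensor proposes): the licensee will accept anything ≥ 0, so the licensor offers 0 and keeps 10.
Round 4 (the licensee proposes): the licensor can get 10 next round, worth 0.79 × 10 = 7.9 now, so the licensee offers 7.9, keeping 2.1.
Round 3 (the licensor proposes): the licensee can get 2.1 next round, worth 0.45 × 2.1 = 0.945 now. The licensor offers 0.945 and keeps 10 − 0.945 = 9.055.
Round 2 (the licensee proposes): the licensor can get 9.055 next round, worth 0.79 × 9.055 = 7.15345 now, so the licensee offers 7.15345, keeping 2.84655.
Round 1 (the licensor proposes): the licensee can get 2.84655 next round, worth 0.45 × 2.84655 = 1.2809475 now; the licensor offers that and keeps 8.7190525.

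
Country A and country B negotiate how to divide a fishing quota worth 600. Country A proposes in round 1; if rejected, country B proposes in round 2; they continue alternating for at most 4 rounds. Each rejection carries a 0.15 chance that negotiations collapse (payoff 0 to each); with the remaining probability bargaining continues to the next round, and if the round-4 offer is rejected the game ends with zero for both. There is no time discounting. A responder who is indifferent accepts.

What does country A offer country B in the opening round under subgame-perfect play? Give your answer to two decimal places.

By backward induction:
Round 4 (country B proposes): rejection yields 0 for country A; country B offers 0 and keeps 600.
Round 3 (country A proposes): rejecting gives country B an expected 0.85 × 600 = 510; country A offers that and keeps 90.
Round 2 (country B proposes): rejecting gives country A an expected 0.85 × 90 = 76.5. Country B offers 76.5 and keeps 600 − 76.5 = 523.5.
Round 1 (country A proposes): rejecting gives country B an expected 0.85 × 523.5 = 444.975; country A offers that and keeps 155.025.

444.98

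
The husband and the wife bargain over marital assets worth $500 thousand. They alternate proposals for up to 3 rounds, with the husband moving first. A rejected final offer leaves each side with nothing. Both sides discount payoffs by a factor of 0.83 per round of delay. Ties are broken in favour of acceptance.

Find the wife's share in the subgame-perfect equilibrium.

70.55

Round 3 (the husband proposes): rejection yields 0 for the wife; the husband offers 0 and keeps 500.
Round 2 (the wife proposes): the husband can get 500 next round, worth 0.83 × 500 = 415 now; the wife offers that and keeps 85.
Round 1 (the husband proposes): the wife can get 85 next round, worth 0.83 × 85 = 70.55 now. The husband offers 70.55 and keeps 500 − 70.55 = 429.45.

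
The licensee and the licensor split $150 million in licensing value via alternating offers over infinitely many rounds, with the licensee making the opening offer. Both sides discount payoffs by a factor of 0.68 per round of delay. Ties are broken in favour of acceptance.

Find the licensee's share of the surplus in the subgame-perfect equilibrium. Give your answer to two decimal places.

In a stationary SPE each proposer offers the other exactly their discounted continuation value.
If the licensee keeps x when proposing and the licensor keeps y when proposing, then x = 150 − 0.68y and y = 150 − 0.68x.
Solving: x = 150(1 − 0.68) / (1 − 0.68·0.68) = 48 / 0.5376 ≈ 89.2857.
The licensor gets 150 − 89.2857 ≈ 60.7143.

89.29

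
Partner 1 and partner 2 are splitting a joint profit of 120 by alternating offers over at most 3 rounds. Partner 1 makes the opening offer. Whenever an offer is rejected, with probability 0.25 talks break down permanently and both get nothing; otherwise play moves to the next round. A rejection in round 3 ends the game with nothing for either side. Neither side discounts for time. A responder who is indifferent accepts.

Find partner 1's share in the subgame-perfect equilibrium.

Round 3 (partner 1 proposes): rejection yields 0 for partner 2; partner 1 offers 0 and keeps 120.
Round 2 (partner 2 proposes): rejecting gives partner 1 an expected 0.75 × 120 = 90, so partner 2 offers 90, keeping 30.
Round 1 (partner 1 proposes): rejecting gives partner 2 an expected 0.75 × 30 = 22.5; partner 1 offers that and keeps 97.5.

97.5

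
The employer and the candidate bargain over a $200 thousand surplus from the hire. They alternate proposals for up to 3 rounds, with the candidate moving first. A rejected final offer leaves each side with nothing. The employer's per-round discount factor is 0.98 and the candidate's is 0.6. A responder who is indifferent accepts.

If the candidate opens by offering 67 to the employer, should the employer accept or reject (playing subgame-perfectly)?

Round 3 (the candidate proposes): the employer will accept anything ≥ 0, so the candidate offers 0 and keeps 200.
Round 2 (the employer proposes): the candidate can get 200 next round, worth 0.6 × 200 = 120 now. The employer offers 120 and keeps 200 − 120 = 80.
So by rejecting in round 1, the employer gets 80 next round, worth 0.98 × 80 = 78.4 now.
Offer 67 < 78.4, so the employer rejects.

Reject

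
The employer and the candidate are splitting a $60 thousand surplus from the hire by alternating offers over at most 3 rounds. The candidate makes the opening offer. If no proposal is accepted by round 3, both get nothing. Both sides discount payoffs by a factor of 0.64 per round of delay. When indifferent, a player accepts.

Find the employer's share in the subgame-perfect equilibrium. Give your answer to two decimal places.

13.82

By backward induction:
Round 3 (the candidate proposes): rejection yields 0 for the employer; the candidate offers 0 and keeps 60.
Round 2 (the employer proposes): the candidate can get 60 next round, worth 0.64 × 60 = 38.4 now. The employer offers 38.4 and keeps 60 − 38.4 = 21.6.
Round 1 (the candidate proposes): the employer can get 21.6 next round, worth 0.64 × 21.6 = 13.824 now; the candidate offers that and keeps 46.176.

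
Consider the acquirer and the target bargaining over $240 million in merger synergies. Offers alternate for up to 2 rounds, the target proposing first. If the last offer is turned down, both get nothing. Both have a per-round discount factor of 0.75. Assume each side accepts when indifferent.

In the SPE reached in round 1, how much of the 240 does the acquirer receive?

Round 2 (the acquirer proposes): the target will accept anything ≥ 0, so the acquirer offers 0 and keeps 240.
Round 1 (the target proposes): the acquirer can get 240 next round, worth 0.75 × 240 = 180 now, so the target offers 180, keeping 60.

180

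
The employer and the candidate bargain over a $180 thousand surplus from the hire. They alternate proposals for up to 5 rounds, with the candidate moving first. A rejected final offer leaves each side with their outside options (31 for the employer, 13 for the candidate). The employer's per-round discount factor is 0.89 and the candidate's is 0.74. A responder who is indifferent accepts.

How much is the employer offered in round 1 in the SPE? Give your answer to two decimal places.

82.53

Round 5 (the candidate proposes): the employer gets 31 if talks fail, so the candidate offers 31 and keeps 149.
Round 4 (the employer proposes): the candidate can get 149 next round, worth 0.74 × 149 = 110.26 now, so the employer offers 110.26, keeping 69.74.
Round 3 (the candidate proposes): the employer can get 69.74 next round, worth 0.89 × 69.74 = 62.0686 now, so the candidate offers 62.0686, keeping 117.9314.
Round 2 (the employer proposes): the candidate can get 117.9314 next round, worth 0.74 × 117.9314 = 87.269236 now, so the employer offers 87.269236, keeping 92.730764.
Round 1 (the candidate proposes): the employer can get 92.730764 next round, worth 0.89 × 92.730764 = 82.53037996 now; the candidate offers that and keeps 97.46962004.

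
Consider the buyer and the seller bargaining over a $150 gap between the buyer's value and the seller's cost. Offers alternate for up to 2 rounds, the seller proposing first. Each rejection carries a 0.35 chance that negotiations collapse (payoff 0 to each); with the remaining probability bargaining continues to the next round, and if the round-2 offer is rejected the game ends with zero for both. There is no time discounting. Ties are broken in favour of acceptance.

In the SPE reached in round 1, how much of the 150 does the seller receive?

By backward induction:
Round 2 (the buyer proposes): rejection yields 0 for the seller; the buyer offers 0 and keeps 150.
Round 1 (the seller proposes): rejecting gives the buyer an expected 0.65 × 150 = 97.5, so the seller offers 97.5, keeping 52.5.

52.5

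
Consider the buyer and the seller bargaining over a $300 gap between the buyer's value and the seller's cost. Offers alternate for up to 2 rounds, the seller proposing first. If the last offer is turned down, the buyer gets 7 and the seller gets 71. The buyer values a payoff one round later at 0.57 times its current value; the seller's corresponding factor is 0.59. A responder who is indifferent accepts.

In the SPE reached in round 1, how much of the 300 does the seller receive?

169.47

By backward induction:
Round 2 (the buyer proposes): the seller gets 71 if talks fail, so the buyer offers 71 and keeps 229.
Round 1 (the seller proposes): the buyer can get 229 next round, worth 0.57 × 229 = 130.53 now; the seller offers that and keeps 169.47.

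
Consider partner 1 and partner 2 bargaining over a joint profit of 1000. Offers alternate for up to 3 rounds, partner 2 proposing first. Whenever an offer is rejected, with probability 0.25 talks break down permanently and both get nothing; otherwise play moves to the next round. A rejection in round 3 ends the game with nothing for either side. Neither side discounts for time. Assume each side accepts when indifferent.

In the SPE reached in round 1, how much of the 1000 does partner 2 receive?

Round 3 (partner 2 proposes): partner 1 will accept anything ≥ 0, so partner 2 offers 0 and keeps 1000.
Round 2 (partner 1 proposes): rejecting gives partner 2 an expected 0.75 × 1000 = 750. Partner 1 offers 750 and keeps 1000 − 750 = 250.
Round 1 (partner 2 proposes): rejecting gives partner 1 an expected 0.75 × 250 = 187.5; partner 2 offers that and keeps 812.5.

812.5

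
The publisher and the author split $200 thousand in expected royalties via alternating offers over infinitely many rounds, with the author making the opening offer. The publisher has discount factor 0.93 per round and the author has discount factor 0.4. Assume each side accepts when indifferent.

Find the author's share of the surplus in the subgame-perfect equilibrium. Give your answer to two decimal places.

Let x be the author's share when the author proposes and y be the publisher's share when the publisher proposes.
The publisher accepts iff offered ≥ 0.93·y, so x = 200 − 0.93y. Symmetrically y = 200 − 0.4x.
Substituting: x = 200 − 0.93(200 − 0.4x), giving x(1 − 0.4·0.93) = 200(1 − 0.93).
So x = 200 × 0.07 / 0.628 ≈ 22.2930, and the publisher receives 200 − x ≈ 177.7070.

22.29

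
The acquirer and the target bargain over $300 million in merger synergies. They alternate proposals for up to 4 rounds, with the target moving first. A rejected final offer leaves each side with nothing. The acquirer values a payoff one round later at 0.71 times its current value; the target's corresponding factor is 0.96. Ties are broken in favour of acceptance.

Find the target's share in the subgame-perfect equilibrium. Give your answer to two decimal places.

Work backward from the last round.
Round 4 (the acquirer proposes): the target will accept anything ≥ 0, so the acquirer offers 0 and keeps 300.
Round 3 (the target proposes): the acquirer can get 300 next round, worth 0.71 × 300 = 213 now. The target offers 213 and keeps 300 − 213 = 87.
Round 2 (the acquirer proposes): the target can get 87 next round, worth 0.96 × 87 = 83.52 now; the acquirer offers that and keeps 216.48.
Round 1 (the target proposes): the acquirer can get 216.48 next round, worth 0.71 × 216.48 = 153.7008 now. The target offers 153.7008 and keeps 300 − 153.7008 = 146.2992.

146.30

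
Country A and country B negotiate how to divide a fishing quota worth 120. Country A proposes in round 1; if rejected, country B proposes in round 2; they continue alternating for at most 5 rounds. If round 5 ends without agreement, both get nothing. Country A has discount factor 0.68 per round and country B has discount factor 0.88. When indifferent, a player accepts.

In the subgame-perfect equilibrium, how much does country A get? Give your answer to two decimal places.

Solve by backward induction from round 5.
Round 5 (country A proposes): country B will accept anything ≥ 0, so country A offers 0 and keeps 120.
Round 4 (country B proposes): country A can get 120 next round, worth 0.68 × 120 = 81.6 now; country B offers that and keeps 38.4.
Round 3 (country A proposes): country B can get 38.4 next round, worth 0.88 × 38.4 = 33.792 now; country A offers that and keeps 86.208.
Round 2 (country B proposes): country A can get 86.208 next round, worth 0.68 × 86.208 = 58.62144 now. Country B offers 58.62144 and keeps 120 − 58.62144 = 61.37856.
Round 1 (country A proposes): country B can get 61.37856 next round, worth 0.88 × 61.37856 = 54.0131328 now; country A offers that and keeps 65.9868672.

65.99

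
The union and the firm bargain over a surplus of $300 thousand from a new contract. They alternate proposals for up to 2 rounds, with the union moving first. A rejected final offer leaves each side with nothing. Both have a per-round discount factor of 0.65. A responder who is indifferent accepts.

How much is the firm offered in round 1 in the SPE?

195

Round 2 (the firm proposes): rejection yields 0 for the union; the firm offers 0 and keeps 300.
Round 1 (the union proposes): the firm can get 300 next round, worth 0.65 × 300 = 195 now. The union offers 195 and keeps 300 − 195 = 105.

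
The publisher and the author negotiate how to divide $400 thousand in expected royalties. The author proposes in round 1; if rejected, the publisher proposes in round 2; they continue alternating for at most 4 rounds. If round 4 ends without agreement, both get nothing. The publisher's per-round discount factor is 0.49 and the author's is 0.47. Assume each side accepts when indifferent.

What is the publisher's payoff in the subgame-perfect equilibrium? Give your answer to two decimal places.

Round 4 (the publisher proposes): the author will accept anything ≥ 0, so the publisher offers 0 and keeps 400.
Round 3 (the author proposes): the publisher can get 400 next round, worth 0.49 × 400 = 196 now, so the author offers 196, keeping 204.
Round 2 (the publisher proposes): the author can get 204 next round, worth 0.47 × 204 = 95.88 now, so the publisher offers 95.88, keeping 304.12.
Round 1 (the author proposes): the publisher can get 304.12 next round, worth 0.49 × 304.12 = 149.0188 now, so the author offers 149.0188, keeping 250.9812.

149.02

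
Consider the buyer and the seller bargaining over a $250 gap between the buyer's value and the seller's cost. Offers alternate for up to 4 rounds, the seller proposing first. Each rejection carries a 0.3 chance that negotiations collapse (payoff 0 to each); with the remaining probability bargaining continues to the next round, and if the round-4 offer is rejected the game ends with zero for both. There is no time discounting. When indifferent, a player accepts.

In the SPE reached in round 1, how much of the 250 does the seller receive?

By backward induction:
Round 4 (the buyer proposes): the seller will accept anything ≥ 0, so the buyer offers 0 and keeps 250.
Round 3 (the seller proposes): rejecting gives the buyer an expected 0.7 × 250 = 175; the seller offers that and keeps 75.
Round 2 (the buyer proposes): rejecting gives the seller an expected 0.7 × 75 = 52.5. The buyer offers 52.5 and keeps 250 − 52.5 = 197.5.
Round 1 (the seller proposes): rejecting gives the buyer an expected 0.7 × 197.5 = 138.25; the seller offers that and keeps 111.75.

111.75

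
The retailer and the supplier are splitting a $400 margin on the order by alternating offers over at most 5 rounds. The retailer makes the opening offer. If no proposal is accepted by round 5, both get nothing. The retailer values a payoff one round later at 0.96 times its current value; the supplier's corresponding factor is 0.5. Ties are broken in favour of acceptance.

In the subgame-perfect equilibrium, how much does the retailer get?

388.16

Round 5 (the retailer proposes): the supplier will accept anything ≥ 0, so the retailer offers 0 and keeps 400.
Round 4 (the supplier proposes): the retailer can get 400 next round, worth 0.96 × 400 = 384 now, so the supplier offers 384, keeping 16.
Round 3 (the retailer proposes): the supplier can get 16 next round, worth 0.5 × 16 = 8 now; the retailer offers that and keeps 392.
Round 2 (the supplier proposes): the retailer can get 392 next round, worth 0.96 × 392 = 376.32 now; the supplier offers that and keeps 23.68.
Round 1 (the retailer proposes): the supplier can get 23.68 next round, worth 0.5 × 23.68 = 11.84 now; the retailer offers that and keeps 388.16.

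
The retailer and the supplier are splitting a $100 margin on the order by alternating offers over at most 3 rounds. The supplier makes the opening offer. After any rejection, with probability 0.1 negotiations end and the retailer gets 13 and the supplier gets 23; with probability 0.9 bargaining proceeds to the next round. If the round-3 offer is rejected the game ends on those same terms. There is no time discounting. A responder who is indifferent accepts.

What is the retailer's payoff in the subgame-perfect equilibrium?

Round 3 (the supplier proposes): the retailer gets 13 if talks fail, so the supplier offers 13 and keeps 87.
Round 2 (the retailer proposes): rejecting gives the supplier an expected 0.9 × 87 + 0.1 × 23 = 80.6, so the retailer offers 80.6, keeping 19.4.
Round 1 (the supplier proposes): rejecting gives the retailer an expected 0.9 × 19.4 + 0.1 × 13 = 18.76. The supplier offers 18.76 and keeps 100 − 18.76 = 81.24.

18.76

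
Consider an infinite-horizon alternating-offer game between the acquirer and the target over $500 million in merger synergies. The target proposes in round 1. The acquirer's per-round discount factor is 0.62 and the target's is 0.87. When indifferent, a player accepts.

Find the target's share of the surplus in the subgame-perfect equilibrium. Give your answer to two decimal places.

412.51

In a stationary SPE each proposer offers the other exactly their discounted continuation value.
If the target keeps x when proposing and the acquirer keeps y when proposing, then x = 500 − 0.62y and y = 500 − 0.87x.
Solving: x = 500(1 − 0.62) / (1 − 0.87·0.62) = 190 / 0.4606 ≈ 412.5054.
The acquirer gets 500 − 412.5054 ≈ 87.4946.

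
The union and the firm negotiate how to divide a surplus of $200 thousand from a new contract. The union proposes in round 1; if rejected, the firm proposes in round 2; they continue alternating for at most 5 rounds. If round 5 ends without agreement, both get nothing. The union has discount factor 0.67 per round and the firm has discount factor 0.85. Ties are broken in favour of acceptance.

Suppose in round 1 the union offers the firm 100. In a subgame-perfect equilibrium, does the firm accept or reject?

Accept

Round 5 (the union proposes): the firm will accept anything ≥ 0, so the union offers 0 and keeps 200.
Round 4 (the firm proposes): the union can get 200 next round, worth 0.67 × 200 = 134 now; the firm offers that and keeps 66.
Round 3 (the union proposes): the firm can get 66 next round, worth 0.85 × 66 = 56.1 now, so the union offers 56.1, keeping 143.9.
Round 2 (the firm proposes): the union can get 143.9 next round, worth 0.67 × 143.9 = 96.413 now; the firm offers that and keeps 103.587.
So by rejecting in round 1, the firm gets 103.587 next round, worth 0.85 × 103.587 = 88.04895 now.
Offer 100 ≥ 88.04895, so the firm accepts.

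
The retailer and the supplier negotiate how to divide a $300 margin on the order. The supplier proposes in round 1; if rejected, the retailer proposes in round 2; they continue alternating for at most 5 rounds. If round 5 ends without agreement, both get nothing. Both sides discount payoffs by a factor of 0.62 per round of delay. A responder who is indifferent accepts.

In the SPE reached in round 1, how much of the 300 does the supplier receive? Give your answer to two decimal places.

202.15

Work backward from the last round.
Round 5 (the supplier proposes): the retailer will accept anything ≥ 0, so the supplier offers 0 and keeps 300.
Round 4 (the retailer proposes): the supplier can get 300 next round, worth 0.62 × 300 = 186 now; the retailer offers that and keeps 114.
Round 3 (the supplier proposes): the retailer can get 114 next round, worth 0.62 × 114 = 70.68 now; the supplier offers that and keeps 229.32.
Round 2 (the retailer proposes): the supplier can get 229.32 next round, worth 0.62 × 229.32 = 142.1784 now. The retailer offers 142.1784 and keeps 300 − 142.1784 = 157.8216.
Round 1 (the supplier proposes): the retailer can get 157.8216 next round, worth 0.62 × 157.8216 = 97.849392 now. The supplier offers 97.849392 and keeps 300 − 97.849392 = 202.150608.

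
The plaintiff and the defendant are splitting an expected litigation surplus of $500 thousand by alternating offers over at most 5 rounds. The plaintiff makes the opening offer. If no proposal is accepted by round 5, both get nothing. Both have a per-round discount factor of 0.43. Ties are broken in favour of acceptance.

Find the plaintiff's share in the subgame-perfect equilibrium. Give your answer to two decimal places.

Work backward from the last round.
Round 5 (the plaintiff proposes): the defendant will accept anything ≥ 0, so the plaintiff offers 0 and keeps 500.
Round 4 (the defendant proposes): the plaintiff can get 500 next round, worth 0.43 × 500 = 215 now, so the defendant offers 215, keeping 285.
Round 3 (the plaintiff proposes): the defendant can get 285 next round, worth 0.43 × 285 = 122.55 now; the plaintiff offers that and keeps 377.45.
Round 2 (the defendant proposes): the plaintiff can get 377.45 next round, worth 0.43 × 377.45 = 162.3035 now; the defendant offers that and keeps 337.6965.
Round 1 (the plaintiff proposes): the defendant can get 337.6965 next round, worth 0.43 × 337.6965 = 145.209495 now, so the plaintiff offers 145.209495, keeping 354.790505.

354.79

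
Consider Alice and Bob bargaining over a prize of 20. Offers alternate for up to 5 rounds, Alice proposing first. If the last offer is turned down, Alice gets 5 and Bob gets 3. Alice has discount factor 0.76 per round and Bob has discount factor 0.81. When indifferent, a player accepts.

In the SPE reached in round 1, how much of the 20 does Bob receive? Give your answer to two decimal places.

7.42

By backward induction:
Round 5 (Alice proposes): Bob gets 3 if talks fail, so Alice offers 3 and keeps 17.
Round 4 (Bob proposes): Alice can get 17 next round, worth 0.76 × 17 = 12.92 now, so Bob offers 12.92, keeping 7.08.
Round 3 (Alice proposes): Bob can get 7.08 next round, worth 0.81 × 7.08 = 5.7348 now. Alice offers 5.7348 and keeps 20 − 5.7348 = 14.2652.
Round 2 (Bob proposes): Alice can get 14.2652 next round, worth 0.76 × 14.2652 = 10.841552 now, so Bob offers 10.841552, keeping 9.158448.
Round 1 (Alice proposes): Bob can get 9.158448 next round, worth 0.81 × 9.158448 = 7.41834288 now; Alice offers that and keeps 12.58165712.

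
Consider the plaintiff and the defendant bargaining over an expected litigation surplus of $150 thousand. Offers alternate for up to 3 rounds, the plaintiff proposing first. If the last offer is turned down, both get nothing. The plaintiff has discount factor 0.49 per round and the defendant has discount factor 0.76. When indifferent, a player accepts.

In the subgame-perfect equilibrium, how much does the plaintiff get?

91.86

Round 3 (the plaintiff proposes): rejection yields 0 for the defendant; the plaintiff offers 0 and keeps 150.
Round 2 (the defendant proposes): the plaintiff can get 150 next round, worth 0.49 × 150 = 73.5 now. The defendant offers 73.5 and keeps 150 − 73.5 = 76.5.
Round 1 (the plaintiff proposes): the defendant can get 76.5 next round, worth 0.76 × 76.5 = 58.14 now. The plaintiff offers 58.14 and keeps 150 − 58.14 = 91.86.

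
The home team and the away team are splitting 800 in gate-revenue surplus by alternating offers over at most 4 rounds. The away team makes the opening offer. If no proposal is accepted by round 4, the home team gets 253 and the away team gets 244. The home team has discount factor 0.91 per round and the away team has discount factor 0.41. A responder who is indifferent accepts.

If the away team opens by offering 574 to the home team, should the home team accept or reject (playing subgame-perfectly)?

Work out the home team's continuation value if the offer is rejected.
Round 4 (the home team proposes): the away team gets 244 if talks fail, so the home team offers 244 and keeps 556.
Round 3 (the away team proposes): the home team can get 556 next round, worth 0.91 × 556 = 505.96 now; the away team offers that and keeps 294.04.
Round 2 (the home team proposes): the away team can get 294.04 next round, worth 0.41 × 294.04 = 120.5564 now; the home team offers that and keeps 679.4436.
So by rejecting in round 1, the home team gets 679.4436 next round, worth 0.91 × 679.4436 = 618.293676 now.
Offer 574 < 618.293676, so the home team rejects.

Reject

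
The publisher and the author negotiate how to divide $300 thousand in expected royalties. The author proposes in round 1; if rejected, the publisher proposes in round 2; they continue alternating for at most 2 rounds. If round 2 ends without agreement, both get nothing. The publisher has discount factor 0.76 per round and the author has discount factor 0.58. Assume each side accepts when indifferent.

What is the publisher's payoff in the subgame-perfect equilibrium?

228

Work backward from the last round.
Round 2 (the publisher proposes): rejection yields 0 for the author; the publisher offers 0 and keeps 300.
Round 1 (the author proposes): the publisher can get 300 next round, worth 0.76 × 300 = 228 now. The author offers 228 and keeps 300 − 228 = 72.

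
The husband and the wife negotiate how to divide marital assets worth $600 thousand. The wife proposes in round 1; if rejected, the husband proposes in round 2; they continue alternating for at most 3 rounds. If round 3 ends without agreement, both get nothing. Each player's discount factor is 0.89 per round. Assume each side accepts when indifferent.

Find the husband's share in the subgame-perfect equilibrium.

Work backward from the last round.
Round 3 (the wife proposes): rejection yields 0 for the husband; the wife offers 0 and keeps 600.
Round 2 (the husband proposes): the wife can get 600 next round, worth 0.89 × 600 = 534 now; the husband offers that and keeps 66.
Round 1 (the wife proposes): the husband can get 66 next round, worth 0.89 × 66 = 58.74 now, so the wife offers 58.74, keeping 541.26.

58.74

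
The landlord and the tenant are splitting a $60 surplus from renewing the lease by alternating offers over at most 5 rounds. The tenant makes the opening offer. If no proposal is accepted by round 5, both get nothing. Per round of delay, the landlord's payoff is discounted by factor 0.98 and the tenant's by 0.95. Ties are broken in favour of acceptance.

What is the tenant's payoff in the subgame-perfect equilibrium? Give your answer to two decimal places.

54.32

Solve by backward induction from round 5.
Round 5 (the tenant proposes): the landlord will accept anything ≥ 0, so the tenant offers 0 and keeps 60.
Round 4 (the landlord proposes): the tenant can get 60 next round, worth 0.95 × 60 = 57 now, so the landlord offers 57, keeping 3.
Round 3 (the tenant proposes): the landlord can get 3 next round, worth 0.98 × 3 = 2.94 now. The tenant offers 2.94 and keeps 60 − 2.94 = 57.06.
Round 2 (the landlord proposes): the tenant can get 57.06 next round, worth 0.95 × 57.06 = 54.207 now. The landlord offers 54.207 and keeps 60 − 54.207 = 5.793.
Round 1 (the tenant proposes): the landlord can get 5.793 next round, worth 0.98 × 5.793 = 5.67714 now, so the tenant offers 5.67714, keeping 54.32286.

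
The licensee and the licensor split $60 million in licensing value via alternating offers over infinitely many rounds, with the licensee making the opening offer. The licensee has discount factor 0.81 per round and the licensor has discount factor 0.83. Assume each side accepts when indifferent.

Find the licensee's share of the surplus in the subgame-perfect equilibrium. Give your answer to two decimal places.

31.13

In a stationary SPE each proposer offers the other exactly their discounted continuation value.
If the licensee keeps x when proposing and the licensor keeps y when proposing, then x = 60 − 0.83y and y = 60 − 0.81x.
Solving: x = 60(1 − 0.83) / (1 − 0.81·0.83) = 10.2 / 0.3277 ≈ 31.1260.
The licensor gets 60 − 31.1260 ≈ 28.8740.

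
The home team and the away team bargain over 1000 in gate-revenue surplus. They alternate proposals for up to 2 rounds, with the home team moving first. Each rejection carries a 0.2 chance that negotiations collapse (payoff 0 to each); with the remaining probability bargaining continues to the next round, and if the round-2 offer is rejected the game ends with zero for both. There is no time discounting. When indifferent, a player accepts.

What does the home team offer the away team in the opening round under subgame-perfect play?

Round 2 (the away team proposes): rejection yields 0 for the home team; the away team offers 0 and keeps 1000.
Round 1 (the home team proposes): rejecting gives the away team an expected 0.8 × 1000 = 800; the home team offers that and keeps 200.

800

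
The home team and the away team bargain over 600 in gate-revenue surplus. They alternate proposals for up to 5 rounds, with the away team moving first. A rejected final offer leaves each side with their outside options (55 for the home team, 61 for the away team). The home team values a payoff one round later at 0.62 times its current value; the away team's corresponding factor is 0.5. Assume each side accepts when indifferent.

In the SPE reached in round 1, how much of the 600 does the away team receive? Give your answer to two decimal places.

351.05

Round 5 (the away team proposes): the home team gets 55 if talks fail, so the away team offers 55 and keeps 545.
Round 4 (the home team proposes): the away team can get 545 next round, worth 0.5 × 545 = 272.5 now. The home team offers 272.5 and keeps 600 − 272.5 = 327.5.
Round 3 (the away team proposes): the home team can get 327.5 next round, worth 0.62 × 327.5 = 203.05 now, so the away team offers 203.05, keeping 396.95.
Round 2 (the home team proposes): the away team can get 396.95 next round, worth 0.5 × 396.95 = 198.475 now; the home team offers that and keeps 401.525.
Round 1 (the away team proposes): the home team can get 401.525 next round, worth 0.62 × 401.525 = 248.9455 now, so the away team offers 248.9455, keeping 351.0545.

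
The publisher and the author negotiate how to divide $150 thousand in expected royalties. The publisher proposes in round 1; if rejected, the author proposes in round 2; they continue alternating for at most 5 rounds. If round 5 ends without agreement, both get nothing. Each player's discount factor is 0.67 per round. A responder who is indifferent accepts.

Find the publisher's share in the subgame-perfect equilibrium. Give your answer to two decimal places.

By backward induction:
Round 5 (the publisher proposes): the author will accept anything ≥ 0, so the publisher offers 0 and keeps 150.
Round 4 (the author proposes): the publisher can get 150 next round, worth 0.67 × 150 = 100.5 now; the author offers that and keeps 49.5.
Round 3 (the publisher proposes): the author can get 49.5 next round, worth 0.67 × 49.5 = 33.165 now; the publisher offers that and keeps 116.835.
Round 2 (the author proposes): the publisher can get 116.835 next round, worth 0.67 × 116.835 = 78.27945 now; the author offers that and keeps 71.72055.
Round 1 (the publisher proposes): the author can get 71.72055 next round, worth 0.67 × 71.72055 = 48.0527685 now, so the publisher offers 48.0527685, keeping 101.9472315.

101.95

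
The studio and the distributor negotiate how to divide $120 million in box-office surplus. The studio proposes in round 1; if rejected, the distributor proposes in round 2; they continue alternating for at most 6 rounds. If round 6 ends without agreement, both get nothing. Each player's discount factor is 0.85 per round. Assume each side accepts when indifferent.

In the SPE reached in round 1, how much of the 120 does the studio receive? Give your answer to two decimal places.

By backward induction:
Round 6 (the distributor proposes): the studio will accept anything ≥ 0, so the distributor offers 0 and keeps 120.
Round 5 (the studio proposes): the distributor can get 120 next round, worth 0.85 × 120 = 102 now; the studio offers that and keeps 18.
Round 4 (the distributor proposes): the studio can get 18 next round, worth 0.85 × 18 = 15.3 now, so the distributor offers 15.3, keeping 104.7.
Round 3 (the studio proposes): the distributor can get 104.7 next round, worth 0.85 × 104.7 = 88.995 now; the studio offers that and keeps 31.005.
Round 2 (the distributor proposes): the studio can get 31.005 next round, worth 0.85 × 31.005 = 26.35425 now; the distributor offers that and keeps 93.64575.
Round 1 (the studio proposes): the distributor can get 93.64575 next round, worth 0.85 × 93.64575 = 79.5988875 now. The studio offers 79.5988875 and keeps 120 − 79.5988875 = 40.4011125.

40.40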